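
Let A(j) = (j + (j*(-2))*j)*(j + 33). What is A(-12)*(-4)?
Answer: 25200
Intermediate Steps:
A(j) = (33 + j)*(j - 2*j²) (A(j) = (j + (-2*j)*j)*(33 + j) = (j - 2*j²)*(33 + j) = (33 + j)*(j - 2*j²))
A(-12)*(-4) = -12*(33 - 65*(-12) - 2*(-12)²)*(-4) = -12*(33 + 780 - 2*144)*(-4) = -12*(33 + 780 - 288)*(-4) = -12*525*(-4) = -6300*(-4) = 25200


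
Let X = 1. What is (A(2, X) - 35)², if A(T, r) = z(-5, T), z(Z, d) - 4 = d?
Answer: 841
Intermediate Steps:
z(Z, d) = 4 + d
A(T, r) = 4 + T
(A(2, X) - 35)² = ((4 + 2) - 35)² = (6 - 35)² = (-29)² = 841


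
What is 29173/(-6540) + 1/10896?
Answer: -8829513/1979440 ≈ -4.4606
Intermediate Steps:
29173/(-6540) + 1/10896 = 29173*(-1/6540) + 1/10896 = -29173/6540 + 1/10896 = -8829513/1979440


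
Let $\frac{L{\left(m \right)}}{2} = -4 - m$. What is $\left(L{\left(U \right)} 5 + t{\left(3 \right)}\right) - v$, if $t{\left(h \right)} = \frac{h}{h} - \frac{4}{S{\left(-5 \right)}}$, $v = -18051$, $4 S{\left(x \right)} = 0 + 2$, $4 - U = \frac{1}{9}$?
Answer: $\frac{161686}{9} \approx 17965.0$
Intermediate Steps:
$U = \frac{35}{9}$ ($U = 4 - \frac{1}{9} = \frac{35}{9} \approx 3.8889$)
$S{\left(x \right)} = \frac{1}{2}$ ($S{\left(x \right)} = \frac{0 + 2}{4} = \frac{1}{4} \cdot 2 = \frac{1}{2}$)
$L{\left(m \right)} = -8 - 2 m$ ($L{\left(m \right)} = 2 \left(-4 - m\right) = -8 - 2 m$)
$t{\left(h \right)} = -7$ ($t{\left(h \right)} = \frac{h}{h} - 4 \frac{1}{\frac{1}{2}} = 1 - 8 = -7$)
$\left(L{\left(U \right)} 5 + t{\left(3 \right)}\right) - v = \left(\left(-8 - \frac{70}{9}\right) 5 - 7\right) - -18051 = \left(\left(-8 - \frac{70}{9}\right) 5 - 7\right) + 18051 = \left(\left(- \frac{142}{9}\right) 5 - 7\right) + 18051 = \left(- \frac{710}{9} - 7\right) + 18051 = - \frac{773}{9} + 18051 = \frac{161686}{9}$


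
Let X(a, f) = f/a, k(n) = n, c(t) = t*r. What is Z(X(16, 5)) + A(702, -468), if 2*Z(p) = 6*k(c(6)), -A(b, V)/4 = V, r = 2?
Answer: 1908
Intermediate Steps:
A(b, V) = -4*V
c(t) = 2*t (c(t) = t*2 = 2*t)
Z(p) = 36 (Z(p) = (6*(2*6))/2 = (6*12)/2 = (1/2)*72 = 36)
Z(X(16, 5)) + A(702, -468) = 36 - 4*(-468) = 36 + 1872 = 1908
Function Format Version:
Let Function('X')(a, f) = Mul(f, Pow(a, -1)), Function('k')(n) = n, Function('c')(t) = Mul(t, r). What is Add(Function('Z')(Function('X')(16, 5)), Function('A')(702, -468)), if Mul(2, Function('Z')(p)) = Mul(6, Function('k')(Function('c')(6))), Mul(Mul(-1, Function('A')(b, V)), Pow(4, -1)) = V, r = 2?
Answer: 1908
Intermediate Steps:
Function('A')(b, V) = Mul(-4, V)
Function('c')(t) = Mul(2, t) (Function('c')(t) = Mul(t, 2) = Mul(2, t))
Function('Z')(p) = 36 (Function('Z')(p) = Mul(Rational(1, 2), Mul(6, Mul(2, 6))) = Mul(Rational(1, 2), Mul(6, 12)) = Mul(Rational(1, 2), 72) = 36)
Add(Function('Z')(Function('X')(16, 5)), Function('A')(702, -468)) = Add(36, Mul(-4, -468)) = Add(36, 1872) = 1908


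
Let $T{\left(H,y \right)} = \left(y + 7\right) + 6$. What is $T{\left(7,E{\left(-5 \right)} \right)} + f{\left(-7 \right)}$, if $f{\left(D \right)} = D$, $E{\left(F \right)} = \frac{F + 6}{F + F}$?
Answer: $\frac{59}{10} \approx 5.9$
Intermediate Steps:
$E{\left(F \right)} = \frac{6 + F}{2 F}$
$T{\left(H,y \right)} = 13 + y$ ($T{\left(H,y \right)} = \left(7 + y\right) + 6 = 13 + y$)
$T{\left(7,E{\left(-5 \right)} \right)} + f{\left(-7 \right)} = \left(13 + \frac{6 - 5}{2 \left(-5\right)}\right) - 7 = \left(13 + \frac{1}{2} \left(- \frac{1}{5}\right) 1\right) - 7 = \left(13 - \frac{1}{10}\right) - 7 = \frac{129}{10} - 7 = \frac{59}{10}$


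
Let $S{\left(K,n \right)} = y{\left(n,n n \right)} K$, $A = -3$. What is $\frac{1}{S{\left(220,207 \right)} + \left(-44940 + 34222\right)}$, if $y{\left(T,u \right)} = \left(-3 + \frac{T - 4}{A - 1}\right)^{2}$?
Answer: $\frac{4}{2499503} \approx 1.6003 \cdot 10^{-6}$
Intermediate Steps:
$y{\left(T,u \right)} = \left(-2 - \frac{T}{4}\right)^{2}$ ($y{\left(T,u \right)} = \left(-3 + \frac{T - 4}{-3 - 1}\right)^{2} = \left(-3 + \frac{-4 + T}{-4}\right)^{2} = \left(-3 + \left(-4 + T\right) \left(- \frac{1}{4}\right)\right)^{2} = \left(-3 - \left(-1 + \frac{T}{4}\right)\right)^{2} = \left(-2 - \frac{T}{4}\right)^{2}$)
$S{\left(K,n \right)} = \frac{K \left(8 + n\right)^{2}}{16}$ ($S{\left(K,n \right)} = \frac{\left(8 + n\right)^{2}}{16} K = \frac{K \left(8 + n\right)^{2}}{16}$)
$\frac{1}{S{\left(220,207 \right)} + \left(-44940 + 34222\right)} = \frac{1}{\frac{1}{16} \cdot 220 \left(8 + 207\right)^{2} + \left(-44940 + 34222\right)} = \frac{1}{\frac{1}{16} \cdot 220 \cdot 215^{2} - 10718} = \frac{1}{\frac{1}{16} \cdot 220 \cdot 46225 - 10718} = \frac{1}{\frac{2542375}{4} - 10718} = \frac{1}{\frac{2499503}{4}} = \frac{4}{2499503}$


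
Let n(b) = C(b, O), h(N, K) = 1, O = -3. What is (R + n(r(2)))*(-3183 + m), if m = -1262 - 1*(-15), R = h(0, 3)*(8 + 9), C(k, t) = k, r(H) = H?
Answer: -84170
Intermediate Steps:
n(b) = b
R = 17 (R = 1*(8 + 9) = 1*17 = 17)
m = -1247 (m = -1262 + 15 = -1247)
(R + n(r(2)))*(-3183 + m) = (17 + 2)*(-3183 - 1247) = 19*(-4430) = -84170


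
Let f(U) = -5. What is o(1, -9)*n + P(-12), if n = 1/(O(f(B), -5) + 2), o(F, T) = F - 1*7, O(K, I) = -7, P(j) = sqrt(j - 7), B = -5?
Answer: 6/5 + I*sqrt(19) ≈ 1.2 + 4.3589*I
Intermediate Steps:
P(j) = sqrt(-7 + j)
o(F, T) = -7 + F (o(F, T) = F - 7 = -7 + F)
n = -1/5 (n = 1/(-7 + 2) = 1/(-5) = -1/5 ≈ -0.20000)
o(1, -9)*n + P(-12) = (-7 + 1)*(-1/5) + sqrt(-7 - 12) = -6*(-1/5) + sqrt(-19) = 6/5 + I*sqrt(19)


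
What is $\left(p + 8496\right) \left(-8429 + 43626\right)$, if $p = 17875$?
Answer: $928180087$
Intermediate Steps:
$\left(p + 8496\right) \left(-8429 + 43626\right) = \left(17875 + 8496\right) \left(-8429 + 43626\right) = 26371 \cdot 35197 = 928180087$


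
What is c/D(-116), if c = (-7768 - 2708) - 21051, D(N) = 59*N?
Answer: 31527/6844 ≈ 4.6065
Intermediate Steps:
c = -31527 (c = -10476 - 21051 = -31527)
c/D(-116) = -31527/(59*(-116)) = -31527/(-6844) = -31527*(-1/6844) = 31527/6844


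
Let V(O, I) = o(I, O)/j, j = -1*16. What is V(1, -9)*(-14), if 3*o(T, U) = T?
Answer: -21/8 ≈ -2.6250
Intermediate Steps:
o(T, U) = T/3
j = -16
V(O, I) = -I/48 (V(O, I) = (I/3)/(-16) = (I/3)*(-1/16) = -I/48)
V(1, -9)*(-14) = -1/48*(-9)*(-14) = (3/16)*(-14) = -21/8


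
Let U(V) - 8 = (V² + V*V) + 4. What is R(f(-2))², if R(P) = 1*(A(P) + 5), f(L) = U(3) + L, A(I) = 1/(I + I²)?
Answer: 16491721/659344 ≈ 25.012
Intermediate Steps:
U(V) = 12 + 2*V² (U(V) = 8 + ((V² + V*V) + 4) = 8 + ((V² + V²) + 4) = 8 + (2*V² + 4) = 8 + (4 + 2*V²) = 12 + 2*V²)
f(L) = 30 + L (f(L) = (12 + 2*3²) + L = (12 + 2*9) + L = (12 + 18) + L = 30 + L)
R(P) = 5 + 1/(P*(1 + P)) (R(P) = 1*(1/(P*(1 + P)) + 5) = 1*(5 + 1/(P*(1 + P))) = 5 + 1/(P*(1 + P)))
R(f(-2))² = (5 + 1/((30 - 2)*(1 + (30 - 2))))² = (5 + 1/(28*(1 + 28)))² = (5 + (1/28)/29)² = (5 + (1/28)*(1/29))² = (5 + 1/812)² = (4061/812)² = 16491721/659344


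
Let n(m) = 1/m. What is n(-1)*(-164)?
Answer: 164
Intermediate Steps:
n(-1)*(-164) = -164/(-1) = -1*(-164) = 164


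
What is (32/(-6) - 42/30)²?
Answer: 10201/225 ≈ 45.338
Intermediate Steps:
(32/(-6) - 42/30)² = (32*(-⅙) - 42*1/30)² = (-16/3 - 7/5)² = (-101/15)² = 10201/225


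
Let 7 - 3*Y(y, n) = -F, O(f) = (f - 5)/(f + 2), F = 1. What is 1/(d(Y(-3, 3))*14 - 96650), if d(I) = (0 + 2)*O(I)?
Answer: -1/96664 ≈ -1.0345e-5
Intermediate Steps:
O(f) = (-5 + f)/(2 + f)
Y(y, n) = 8/3 (Y(y, n) = 7/3 - (-1)/3 = 7/3 - 1/3*(-1) = 7/3 + 1/3 = 8/3)
d(I) = 2*(-5 + I)/(2 + I) (d(I) = (0 + 2)*((-5 + I)/(2 + I)) = 2*((-5 + I)/(2 + I)) = 2*(-5 + I)/(2 + I))
1/(d(Y(-3, 3))*14 - 96650) = 1/((2*(-5 + 8/3)/(2 + 8/3))*14 - 96650) = 1/((2*(-7/3)/(14/3))*14 - 96650) = 1/((2*(3/14)*(-7/3))*14 - 96650) = 1/(-1*14 - 96650) = 1/(-14 - 96650) = 1/(-96664) = -1/96664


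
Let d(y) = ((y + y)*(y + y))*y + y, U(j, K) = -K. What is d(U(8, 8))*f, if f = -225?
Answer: 462600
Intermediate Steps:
d(y) = y + 4*y³ (d(y) = ((2*y)*(2*y))*y + y = (4*y²)*y + y = 4*y³ + y = y + 4*y³)
d(U(8, 8))*f = (-1*8 + 4*(-1*8)³)*(-225) = (-8 + 4*(-8)³)*(-225) = (-8 + 4*(-512))*(-225) = (-8 - 2048)*(-225) = -2056*(-225) = 462600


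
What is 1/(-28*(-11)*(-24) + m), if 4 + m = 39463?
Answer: 1/32067 ≈ 3.1185e-5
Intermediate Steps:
m = 39459 (m = -4 + 39463 = 39459)
1/(-28*(-11)*(-24) + m) = 1/(-28*(-11)*(-24) + 39459) = 1/(308*(-24) + 39459) = 1/(-7392 + 39459) = 1/32067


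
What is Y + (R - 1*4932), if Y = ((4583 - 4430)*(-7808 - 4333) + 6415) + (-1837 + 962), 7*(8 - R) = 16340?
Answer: -13015039/7 ≈ -1.8593e+6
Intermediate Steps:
R = -16284/7 (R = 8 - 1/7*16340 = 8 - 16340/7 = -16284/7 ≈ -2326.3)
Y = -1852033 (Y = (153*(-12141) + 6415) - 875 = (-1857573 + 6415) - 875 = -1851158 - 875 = -1852033)
Y + (R - 1*4932) = -1852033 + (-16284/7 - 1*4932) = -1852033 + (-16284/7 - 4932) = -1852033 - 50808/7 = -13015039/7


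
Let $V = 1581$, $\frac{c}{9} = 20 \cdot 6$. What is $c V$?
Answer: $1707480$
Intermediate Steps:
$c = 1080$ ($c = 9 \cdot 20 \cdot 6 = 9 \cdot 120 = 1080$)
$c V = 1080 \cdot 1581 = 1707480$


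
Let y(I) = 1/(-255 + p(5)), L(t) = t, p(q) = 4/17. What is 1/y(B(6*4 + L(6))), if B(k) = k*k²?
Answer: -4331/17 ≈ -254.76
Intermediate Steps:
p(q) = 4/17 (p(q) = 4*(1/17) = 4/17)
B(k) = k³
y(I) = -17/4331 (y(I) = 1/(-255 + 4/17) = 1/(-4331/17) = -17/4331)
1/y(B(6*4 + L(6))) = 1/(-17/4331) = -4331/17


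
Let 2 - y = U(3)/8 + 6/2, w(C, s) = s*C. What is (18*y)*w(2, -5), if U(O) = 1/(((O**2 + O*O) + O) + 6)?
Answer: 1085/6 ≈ 180.83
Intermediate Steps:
w(C, s) = C*s
U(O) = 1/(6 + O + 2*O**2) (U(O) = 1/(((O**2 + O**2) + O) + 6) = 1/((2*O**2 + O) + 6) = 1/((O + 2*O**2) + 6) = 1/(6 + O + 2*O**2))
y = -217/216 (y = 2 - (1/((6 + 3 + 2*3**2)*8) + 6/2) = 2 - ((1/8)/(6 + 3 + 2*9) + 6*(1/2)) = 2 - ((1/8)/(6 + 3 + 18) + 3) = 2 - ((1/8)/27 + 3) = 2 - ((1/27)*(1/8) + 3) = 2 - (1/216 + 3) = 2 - 1*649/216 = 2 - 649/216 = -217/216 ≈ -1.0046)
(18*y)*w(2, -5) = (18*(-217/216))*(2*(-5)) = -217/12*(-10) = 1085/6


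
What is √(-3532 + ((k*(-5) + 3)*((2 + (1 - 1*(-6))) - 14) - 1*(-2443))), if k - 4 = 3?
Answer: I*√929 ≈ 30.479*I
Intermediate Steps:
k = 7 (k = 4 + 3 = 7)
√(-3532 + ((k*(-5) + 3)*((2 + (1 - 1*(-6))) - 14) - 1*(-2443))) = √(-3532 + ((7*(-5) + 3)*((2 + (1 - 1*(-6))) - 14) - 1*(-2443))) = √(-3532 + ((-35 + 3)*((2 + (1 + 6)) - 14) + 2443)) = √(-3532 + (-32*((2 + 7) - 14) + 2443)) = √(-3532 + (-32*(9 - 14) + 2443)) = √(-3532 + (-32*(-5) + 2443)) = √(-3532 + (160 + 2443)) = √(-3532 + 2603) = √(-929) = I*√929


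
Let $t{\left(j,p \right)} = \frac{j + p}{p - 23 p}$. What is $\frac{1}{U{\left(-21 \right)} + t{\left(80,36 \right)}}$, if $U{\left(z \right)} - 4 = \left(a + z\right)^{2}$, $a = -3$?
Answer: $\frac{198}{114811} \approx 0.0017246$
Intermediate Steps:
$U{\left(z \right)} = 4 + \left(-3 + z\right)^{2}$
$t{\left(j,p \right)} = - \frac{j + p}{22 p}$ ($t{\left(j,p \right)} = \frac{j + p}{\left(-22\right) p} = \left(j + p\right) \left(- \frac{1}{22 p}\right) = - \frac{j + p}{22 p}$)
$\frac{1}{U{\left(-21 \right)} + t{\left(80,36 \right)}} = \frac{1}{\left(4 + \left(-3 - 21\right)^{2}\right) + \frac{\left(-1\right) 80 - 36}{22 \cdot 36}} = \frac{1}{\left(4 + \left(-24\right)^{2}\right) + \frac{1}{22} \cdot \frac{1}{36} \left(-80 - 36\right)} = \frac{1}{\left(4 + 576\right) + \frac{1}{22} \cdot \frac{1}{36} \left(-116\right)} = \frac{1}{580 - \frac{29}{198}} = \frac{1}{\frac{114811}{198}} = \frac{198}{114811}$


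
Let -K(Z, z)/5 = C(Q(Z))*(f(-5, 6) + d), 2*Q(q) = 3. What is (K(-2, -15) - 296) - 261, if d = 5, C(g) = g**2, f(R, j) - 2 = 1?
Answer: -647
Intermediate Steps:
f(R, j) = 3 (f(R, j) = 2 + 1 = 3)
Q(q) = 3/2 (Q(q) = (1/2)*3 = 3/2)
K(Z, z) = -90 (K(Z, z) = -5*(3/2)**2*(3 + 5) = -45*8/4 = -5*18 = -90)
(K(-2, -15) - 296) - 261 = (-90 - 296) - 261 = -386 - 261 = -647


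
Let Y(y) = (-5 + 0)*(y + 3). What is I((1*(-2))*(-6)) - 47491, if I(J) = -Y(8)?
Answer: -47436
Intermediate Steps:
Y(y) = -15 - 5*y (Y(y) = -5*(3 + y) = -15 - 5*y)
I(J) = 55 (I(J) = -(-15 - 5*8) = -(-15 - 40) = -1*(-55) = 55)
I((1*(-2))*(-6)) - 47491 = 55 - 47491 = -47436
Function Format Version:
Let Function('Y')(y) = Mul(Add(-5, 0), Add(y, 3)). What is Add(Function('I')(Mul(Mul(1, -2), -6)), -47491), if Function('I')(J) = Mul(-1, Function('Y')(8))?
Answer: -47436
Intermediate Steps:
Function('Y')(y) = Add(-15, Mul(-5, y)) (Function('Y')(y) = Mul(-5, Add(3, y)) = Add(-15, Mul(-5, y)))
Function('I')(J) = 55 (Function('I')(J) = Mul(-1, Add(-15, Mul(-5, 8))) = Mul(-1, Add(-15, -40)) = Mul(-1, -55) = 55)
Add(Function('I')(Mul(Mul(1, -2), -6)), -47491) = Add(55, -47491) = -47436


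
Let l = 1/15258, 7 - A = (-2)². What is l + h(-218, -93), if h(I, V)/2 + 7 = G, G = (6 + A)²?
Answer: 2258185/15258 ≈ 148.00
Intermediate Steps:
A = 3 (A = 7 - 1*(-2)² = 7 - 1*4 = 7 - 4 = 3)
G = 81 (G = (6 + 3)² = 9² = 81)
h(I, V) = 148 (h(I, V) = -14 + 2*81 = -14 + 162 = 148)
l = 1/15258 ≈ 6.5539e-5
l + h(-218, -93) = 1/15258 + 148 = 2258185/15258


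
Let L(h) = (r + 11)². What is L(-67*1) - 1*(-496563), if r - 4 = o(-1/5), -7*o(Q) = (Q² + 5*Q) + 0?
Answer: 15214259076/30625 ≈ 4.9679e+5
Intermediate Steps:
o(Q) = -5*Q/7 - Q²/7 (o(Q) = -((Q² + 5*Q) + 0)/7 = -(Q² + 5*Q)/7 = -5*Q/7 - Q²/7)
r = 724/175 (r = 4 - (-1/5)*(5 - 1/5)/7 = 4 - (-1*⅕)*(5 - 1*⅕)/7 = 4 - ⅐*(-⅕)*(5 - ⅕) = 4 - ⅐*(-⅕)*24/5 = 4 + 24/175 = 724/175 ≈ 4.1371)
L(h) = 7017201/30625 (L(h) = (724/175 + 11)² = (2649/175)² = 7017201/30625)
L(-67*1) - 1*(-496563) = 7017201/30625 - 1*(-496563) = 7017201/30625 + 496563 = 15214259076/30625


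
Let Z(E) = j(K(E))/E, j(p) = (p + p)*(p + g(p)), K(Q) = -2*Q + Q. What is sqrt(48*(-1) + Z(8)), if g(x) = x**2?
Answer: 4*I*sqrt(10) ≈ 12.649*I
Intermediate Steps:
K(Q) = -Q
j(p) = 2*p*(p + p**2) (j(p) = (p + p)*(p + p**2) = (2*p)*(p + p**2) = 2*p*(p + p**2))
Z(E) = 2*E*(1 - E) (Z(E) = (2*(-E)**2*(1 - E))/E = (2*E**2*(1 - E))/E = 2*E*(1 - E))
sqrt(48*(-1) + Z(8)) = sqrt(48*(-1) + 2*8*(1 - 1*8)) = sqrt(-48 + 2*8*(1 - 8)) = sqrt(-48 + 2*8*(-7)) = sqrt(-48 - 112) = sqrt(-160) = 4*I*sqrt(10)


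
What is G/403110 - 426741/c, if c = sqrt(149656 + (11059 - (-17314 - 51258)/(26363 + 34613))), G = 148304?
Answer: 74152/201555 - 284494*sqrt(9336784614033)/816652201 ≈ -1064.1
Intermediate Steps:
c = sqrt(9336784614033)/7622 (c = sqrt(149656 + (11059 - (-68572)/60976)) = sqrt(149656 + (11059 - 1*(-17143/15244))) = sqrt(149656 + (11059 + 17143/15244)) = sqrt(149656 + 168600539/15244) = sqrt(2449956603/15244) = sqrt(9336784614033)/7622 ≈ 400.89)
G/403110 - 426741/c = 148304/403110 - 426741*2*sqrt(9336784614033)/2449956603 = 148304*(1/403110) - 284494*sqrt(9336784614033)/816652201 = 74152/201555 - 284494*sqrt(9336784614033)/816652201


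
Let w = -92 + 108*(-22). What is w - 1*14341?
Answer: -16809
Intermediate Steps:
w = -2468 (w = -92 - 2376 = -2468)
w - 1*14341 = -2468 - 1*14341 = -2468 - 14341 = -16809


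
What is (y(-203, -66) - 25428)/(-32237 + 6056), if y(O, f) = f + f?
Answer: 2840/2909 ≈ 0.97628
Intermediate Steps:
y(O, f) = 2*f
(y(-203, -66) - 25428)/(-32237 + 6056) = (2*(-66) - 25428)/(-32237 + 6056) = (-132 - 25428)/(-26181) = -25560*(-1/26181) = 2840/2909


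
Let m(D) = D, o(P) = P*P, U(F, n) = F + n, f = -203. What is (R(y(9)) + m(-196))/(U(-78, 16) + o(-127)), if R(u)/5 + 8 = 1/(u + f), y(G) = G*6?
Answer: -35169/2393983 ≈ -0.014691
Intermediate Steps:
y(G) = 6*G
R(u) = -40 + 5/(-203 + u) (R(u) = -40 + 5/(u - 203) = -40 + 5/(-203 + u))
o(P) = P²
(R(y(9)) + m(-196))/(U(-78, 16) + o(-127)) = (5*(1625 - 48*9)/(-203 + 6*9) - 196)/((-78 + 16) + (-127)²) = (5*(1625 - 8*54)/(-203 + 54) - 196)/(-62 + 16129) = (5*(1625 - 432)/(-149) - 196)/16067 = (5*(-1/149)*1193 - 196)*(1/16067) = (-5965/149 - 196)*(1/16067) = -35169/149*1/16067 = -35169/2393983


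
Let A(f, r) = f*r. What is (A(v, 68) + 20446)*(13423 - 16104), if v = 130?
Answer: -78515766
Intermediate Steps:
(A(v, 68) + 20446)*(13423 - 16104) = (130*68 + 20446)*(13423 - 16104) = (8840 + 20446)*(-2681) = 29286*(-2681) = -78515766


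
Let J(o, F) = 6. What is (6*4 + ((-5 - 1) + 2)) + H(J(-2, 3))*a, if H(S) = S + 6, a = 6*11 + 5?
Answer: 872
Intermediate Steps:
a = 71 (a = 66 + 5 = 71)
H(S) = 6 + S
(6*4 + ((-5 - 1) + 2)) + H(J(-2, 3))*a = (6*4 + ((-5 - 1) + 2)) + (6 + 6)*71 = (24 + (-6 + 2)) + 12*71 = (24 - 4) + 852 = 20 + 852 = 872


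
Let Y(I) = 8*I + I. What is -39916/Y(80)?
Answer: -9979/180 ≈ -55.439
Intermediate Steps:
Y(I) = 9*I
-39916/Y(80) = -39916/(9*80) = -39916/720 = -39916*1/720 = -9979/180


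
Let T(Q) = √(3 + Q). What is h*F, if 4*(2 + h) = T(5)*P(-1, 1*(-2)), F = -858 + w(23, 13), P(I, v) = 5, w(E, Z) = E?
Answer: 1670 - 4175*√2/2 ≈ -1282.2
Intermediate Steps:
F = -835 (F = -858 + 23 = -835)
h = -2 + 5*√2/2 (h = -2 + (√(3 + 5)*5)/4 = -2 + (√8*5)/4 = -2 + ((2*√2)*5)/4 = -2 + (10*√2)/4 = -2 + 5*√2/2 ≈ 1.5355)
h*F = (-2 + 5*√2/2)*(-835) = 1670 - 4175*√2/2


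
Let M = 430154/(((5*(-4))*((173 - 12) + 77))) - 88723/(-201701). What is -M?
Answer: 43170085237/480048380 ≈ 89.929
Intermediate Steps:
M = -43170085237/480048380 (M = 430154/((-20*(161 + 77))) - 88723*(-1/201701) = 430154/((-20*238)) + 88723/201701 = 430154/(-4760) + 88723/201701 = 430154*(-1/4760) + 88723/201701 = -215077/2380 + 88723/201701 = -43170085237/480048380 ≈ -89.929)
-M = -1*(-43170085237/480048380) = 43170085237/480048380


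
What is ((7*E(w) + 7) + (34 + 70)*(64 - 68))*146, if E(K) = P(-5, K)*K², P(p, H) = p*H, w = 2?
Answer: -100594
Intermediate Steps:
P(p, H) = H*p
E(K) = -5*K³ (E(K) = (K*(-5))*K² = (-5*K)*K² = -5*K³)
((7*E(w) + 7) + (34 + 70)*(64 - 68))*146 = ((7*(-5*2³) + 7) + (34 + 70)*(64 - 68))*146 = ((7*(-5*8) + 7) + 104*(-4))*146 = ((7*(-40) + 7) - 416)*146 = ((-280 + 7) - 416)*146 = (-273 - 416)*146 = -689*146 = -100594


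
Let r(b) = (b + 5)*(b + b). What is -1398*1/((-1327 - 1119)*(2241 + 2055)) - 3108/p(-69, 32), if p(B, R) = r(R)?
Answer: -4596791/3502672 ≈ -1.3124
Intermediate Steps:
r(b) = 2*b*(5 + b) (r(b) = (5 + b)*(2*b) = 2*b*(5 + b))
p(B, R) = 2*R*(5 + R)
-1398*1/((-1327 - 1119)*(2241 + 2055)) - 3108/p(-69, 32) = -1398*1/((-1327 - 1119)*(2241 + 2055)) - 3108*1/(64*(5 + 32)) = -1398/((-2446*4296)) - 3108/(2*32*37) = -1398/(-10508016) - 3108/2368 = -1398*(-1/10508016) - 3108*1/2368 = 233/1751336 - 21/16 = -4596791/3502672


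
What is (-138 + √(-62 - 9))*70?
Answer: -9660 + 70*I*√71 ≈ -9660.0 + 589.83*I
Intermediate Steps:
(-138 + √(-62 - 9))*70 = (-138 + √(-71))*70 = (-138 + I*√71)*70 = -9660 + 70*I*√71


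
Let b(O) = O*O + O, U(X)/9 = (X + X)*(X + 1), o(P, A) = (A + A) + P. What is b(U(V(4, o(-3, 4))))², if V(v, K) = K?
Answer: 85345779600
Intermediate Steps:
o(P, A) = P + 2*A (o(P, A) = 2*A + P = P + 2*A)
U(X) = 18*X*(1 + X) (U(X) = 9*((X + X)*(X + 1)) = 9*((2*X)*(1 + X)) = 9*(2*X*(1 + X)) = 18*X*(1 + X))
b(O) = O + O² (b(O) = O² + O = O + O²)
b(U(V(4, o(-3, 4))))² = ((18*(-3 + 2*4)*(1 + (-3 + 2*4)))*(1 + 18*(-3 + 2*4)*(1 + (-3 + 2*4))))² = ((18*(-3 + 8)*(1 + (-3 + 8)))*(1 + 18*(-3 + 8)*(1 + (-3 + 8))))² = ((18*5*(1 + 5))*(1 + 18*5*(1 + 5)))² = ((18*5*6)*(1 + 18*5*6))² = (540*(1 + 540))² = (540*541)² = 292140² = 85345779600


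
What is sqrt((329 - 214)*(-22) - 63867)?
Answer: I*sqrt(66397) ≈ 257.68*I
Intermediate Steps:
sqrt((329 - 214)*(-22) - 63867) = sqrt(115*(-22) - 63867) = sqrt(-2530 - 63867) = sqrt(-66397) = I*sqrt(66397)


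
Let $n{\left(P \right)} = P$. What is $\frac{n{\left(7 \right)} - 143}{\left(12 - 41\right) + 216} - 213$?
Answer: $- \frac{2351}{11} \approx -213.73$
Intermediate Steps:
$\frac{n{\left(7 \right)} - 143}{\left(12 - 41\right) + 216} - 213 = \frac{7 - 143}{\left(12 - 41\right) + 216} - 213 = - \frac{136}{-29 + 216} - 213 = - \frac{136}{187} - 213 = \left(-136\right) \frac{1}{187} - 213 = - \frac{8}{11} - 213 = - \frac{2351}{11}$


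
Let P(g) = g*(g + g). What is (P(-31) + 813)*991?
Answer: 2710385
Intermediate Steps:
P(g) = 2*g² (P(g) = g*(2*g) = 2*g²)
(P(-31) + 813)*991 = (2*(-31)² + 813)*991 = (2*961 + 813)*991 = (1922 + 813)*991 = 2735*991 = 2710385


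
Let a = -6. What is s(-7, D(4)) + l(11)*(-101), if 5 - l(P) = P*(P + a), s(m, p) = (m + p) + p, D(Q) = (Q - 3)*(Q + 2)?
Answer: 5055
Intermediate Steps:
D(Q) = (-3 + Q)*(2 + Q)
s(m, p) = m + 2*p
l(P) = 5 - P*(-6 + P) (l(P) = 5 - P*(P - 6) = 5 - P*(-6 + P))
s(-7, D(4)) + l(11)*(-101) = (-7 + 2*(-6 + 4² - 1*4)) + (5 - 1*11² + 6*11)*(-101) = (-7 + 2*(-6 + 16 - 4)) + (5 - 1*121 + 66)*(-101) = (-7 + 2*6) + (5 - 121 + 66)*(-101) = (-7 + 12) - 50*(-101) = 5 + 5050 = 5055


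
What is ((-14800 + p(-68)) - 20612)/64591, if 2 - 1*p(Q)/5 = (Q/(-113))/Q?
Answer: -4000421/7298783 ≈ -0.54809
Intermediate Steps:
p(Q) = 1135/113 (p(Q) = 10 - 5*Q/(-113)/Q = 10 - 5*Q*(-1/113)/Q = 10 - 5*(-Q/113)/Q = 10 - 5*(-1/113) = 10 + 5/113 = 1135/113)
((-14800 + p(-68)) - 20612)/64591 = ((-14800 + 1135/113) - 20612)/64591 = (-1671265/113 - 20612)*(1/64591) = -4000421/113*1/64591 = -4000421/7298783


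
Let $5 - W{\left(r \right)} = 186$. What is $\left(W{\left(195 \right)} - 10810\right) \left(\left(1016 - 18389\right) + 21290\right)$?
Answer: $-43051747$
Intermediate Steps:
$W{\left(r \right)} = -181$ ($W{\left(r \right)} = 5 - 186 = -181$)
$\left(W{\left(195 \right)} - 10810\right) \left(\left(1016 - 18389\right) + 21290\right) = \left(-181 - 10810\right) \left(\left(1016 - 18389\right) + 21290\right) = - 10991 \left(\left(1016 - 18389\right) + 21290\right) = - 10991 \left(-17373 + 21290\right) = \left(-10991\right) 3917 = -43051747$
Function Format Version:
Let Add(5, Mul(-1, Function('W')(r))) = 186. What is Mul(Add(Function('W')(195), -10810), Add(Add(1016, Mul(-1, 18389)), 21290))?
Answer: -43051747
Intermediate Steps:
Function('W')(r) = -181 (Function('W')(r) = Add(5, Mul(-1, 186)) = Add(5, -186) = -181)
Mul(Add(Function('W')(195), -10810), Add(Add(1016, Mul(-1, 18389)), 21290)) = Mul(Add(-181, -10810), Add(Add(1016, Mul(-1, 18389)), 21290)) = Mul(-10991, Add(Add(1016, -18389), 21290)) = Mul(-10991, Add(-17373, 21290)) = Mul(-10991, 3917) = -43051747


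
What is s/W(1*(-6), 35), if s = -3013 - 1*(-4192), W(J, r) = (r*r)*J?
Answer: -393/2450 ≈ -0.16041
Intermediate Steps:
W(J, r) = J*r² (W(J, r) = r²*J = J*r²)
s = 1179 (s = -3013 + 4192 = 1179)
s/W(1*(-6), 35) = 1179/(((1*(-6))*35²)) = 1179/((-6*1225)) = 1179/(-7350) = 1179*(-1/7350) = -393/2450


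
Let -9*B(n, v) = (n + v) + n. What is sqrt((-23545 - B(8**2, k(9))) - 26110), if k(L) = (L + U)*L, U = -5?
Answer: I*sqrt(446731)/3 ≈ 222.79*I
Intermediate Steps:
k(L) = L*(-5 + L) (k(L) = (L - 5)*L = (-5 + L)*L = L*(-5 + L))
B(n, v) = -2*n/9 - v/9 (B(n, v) = -((n + v) + n)/9 = -(v + 2*n)/9 = -2*n/9 - v/9)
sqrt((-23545 - B(8**2, k(9))) - 26110) = sqrt((-23545 - (-2/9*8**2 - (-5 + 9))) - 26110) = sqrt((-23545 - (-2/9*64 - 4)) - 26110) = sqrt((-23545 - (-128/9 - 1/9*36)) - 26110) = sqrt((-23545 - (-128/9 - 4)) - 26110) = sqrt((-23545 - 1*(-164/9)) - 26110) = sqrt((-23545 + 164/9) - 26110) = sqrt(-211741/9 - 26110) = sqrt(-446731/9) = I*sqrt(446731)/3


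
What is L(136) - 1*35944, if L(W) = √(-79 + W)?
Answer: -35944 + √57 ≈ -35936.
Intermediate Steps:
L(136) - 1*35944 = √(-79 + 136) - 1*35944 = √57 - 35944 = -35944 + √57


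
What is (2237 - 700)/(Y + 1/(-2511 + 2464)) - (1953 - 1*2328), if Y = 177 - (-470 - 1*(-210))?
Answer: 7773989/20538 ≈ 378.52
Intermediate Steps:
Y = 437 (Y = 177 - (-470 + 210) = 177 - 1*(-260) = 177 + 260 = 437)
(2237 - 700)/(Y + 1/(-2511 + 2464)) - (1953 - 1*2328) = (2237 - 700)/(437 + 1/(-2511 + 2464)) - (1953 - 1*2328) = 1537/(437 + 1/(-47)) - (1953 - 2328) = 1537/(437 - 1/47) - 1*(-375) = 1537/(20538/47) + 375 = 1537*(47/20538) + 375 = 72239/20538 + 375 = 7773989/20538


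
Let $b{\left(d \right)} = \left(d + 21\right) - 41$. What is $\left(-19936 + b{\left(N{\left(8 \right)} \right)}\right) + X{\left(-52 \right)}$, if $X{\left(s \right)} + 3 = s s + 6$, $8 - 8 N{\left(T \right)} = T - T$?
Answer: $-17248$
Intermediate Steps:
$N{\left(T \right)} = 1$ ($N{\left(T \right)} = 1 - \frac{T - T}{8} = 1 - 0 = 1 + 0 = 1$)
$X{\left(s \right)} = 3 + s^{2}$ ($X{\left(s \right)} = -3 + \left(s s + 6\right) = -3 + \left(s^{2} + 6\right) = -3 + \left(6 + s^{2}\right) = 3 + s^{2}$)
$b{\left(d \right)} = -20 + d$ ($b{\left(d \right)} = \left(21 + d\right) - 41 = -20 + d$)
$\left(-19936 + b{\left(N{\left(8 \right)} \right)}\right) + X{\left(-52 \right)} = \left(-19936 + \left(-20 + 1\right)\right) + \left(3 + \left(-52\right)^{2}\right) = \left(-19936 - 19\right) + \left(3 + 2704\right) = -19955 + 2707 = -17248$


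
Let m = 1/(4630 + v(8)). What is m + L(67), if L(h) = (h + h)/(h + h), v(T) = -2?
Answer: 4629/4628 ≈ 1.0002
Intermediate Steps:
L(h) = 1 (L(h) = (2*h)/((2*h)) = (2*h)*(1/(2*h)) = 1)
m = 1/4628 (m = 1/(4630 - 2) = 1/4628 ≈ 0.00021608)
m + L(67) = 1/4628 + 1 = 4629/4628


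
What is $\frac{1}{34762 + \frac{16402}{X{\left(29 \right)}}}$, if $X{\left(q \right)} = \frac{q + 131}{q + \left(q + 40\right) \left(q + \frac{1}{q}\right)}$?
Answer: $\frac{2320}{564006579} \approx 4.1134 \cdot 10^{-6}$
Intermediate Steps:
$X{\left(q \right)} = \frac{131 + q}{q + \left(40 + q\right) \left(q + \frac{1}{q}\right)}$
$\frac{1}{34762 + \frac{16402}{X{\left(29 \right)}}} = \frac{1}{34762 + \frac{16402}{29 \frac{1}{40 + 29 + 29^{3} + 41 \cdot 29^{2}} \left(131 + 29\right)}} = \frac{1}{34762 + \frac{16402}{29 \frac{1}{40 + 29 + 24389 + 41 \cdot 841} \cdot 160}} = \frac{1}{34762 + \frac{16402}{29 \frac{1}{40 + 29 + 24389 + 34481} \cdot 160}} = \frac{1}{34762 + \frac{16402}{29 \cdot \frac{1}{58939} \cdot 160}} = \frac{1}{34762 + \frac{16402}{\frac{4640}{58939}}} = \frac{1}{34762 + 16402 \cdot \frac{58939}{4640}} = \frac{1}{34762 + \frac{483358739}{2320}} = \frac{1}{\frac{564006579}{2320}} = \frac{2320}{564006579}$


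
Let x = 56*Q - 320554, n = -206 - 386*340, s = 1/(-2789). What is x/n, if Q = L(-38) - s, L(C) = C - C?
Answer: 447012525/183301447 ≈ 2.4387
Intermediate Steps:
L(C) = 0
s = -1/2789 ≈ -0.00035855
Q = 1/2789 (Q = 0 - 1*(-1/2789) = 0 + 1/2789 = 1/2789 ≈ 0.00035855)
n = -131446 (n = -206 - 131240 = -131446)
x = -894025050/2789 (x = 56*(1/2789) - 320554 = 56/2789 - 320554 = -894025050/2789 ≈ -3.2055e+5)
x/n = -894025050/2789/(-131446) = -894025050/2789*(-1/131446) = 447012525/183301447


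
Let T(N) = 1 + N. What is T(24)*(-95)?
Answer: -2375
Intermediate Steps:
T(24)*(-95) = (1 + 24)*(-95) = 25*(-95) = -2375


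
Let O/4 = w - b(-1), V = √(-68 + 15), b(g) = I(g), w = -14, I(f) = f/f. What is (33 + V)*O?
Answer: -1980 - 60*I*√53 ≈ -1980.0 - 436.81*I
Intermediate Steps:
I(f) = 1
b(g) = 1
V = I*√53 (V = √(-53) = I*√53 ≈ 7.2801*I)
O = -60 (O = 4*(-14 - 1*1) = 4*(-14 - 1) = 4*(-15) = -60)
(33 + V)*O = (33 + I*√53)*(-60) = -1980 - 60*I*√53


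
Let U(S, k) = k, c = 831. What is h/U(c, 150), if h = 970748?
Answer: 485374/75 ≈ 6471.7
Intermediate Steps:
h/U(c, 150) = 970748/150 = 970748*(1/150) = 485374/75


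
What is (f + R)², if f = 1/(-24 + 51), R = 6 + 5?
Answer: 88804/729 ≈ 121.82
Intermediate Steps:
R = 11
f = 1/27 ≈ 0.037037
(f + R)² = (1/27 + 11)² = (298/27)² = 88804/729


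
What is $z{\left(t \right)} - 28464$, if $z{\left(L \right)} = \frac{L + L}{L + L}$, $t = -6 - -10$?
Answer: $-28463$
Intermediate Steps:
$t = 4$ ($t = -6 + 10 = 4$)
$z{\left(L \right)} = 1$ ($z{\left(L \right)} = \frac{2 L}{2 L} = 2 L \frac{1}{2 L} = 1$)
$z{\left(t \right)} - 28464 = 1 - 28464 = -28463$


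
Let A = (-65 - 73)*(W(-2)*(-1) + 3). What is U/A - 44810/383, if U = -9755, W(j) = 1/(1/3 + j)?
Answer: -92627215/951372 ≈ -97.362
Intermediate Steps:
W(j) = 1/(⅓ + j)
A = -2484/5 (A = (-65 - 73)*((3/(1 + 3*(-2)))*(-1) + 3) = -138*((3/(1 - 6))*(-1) + 3) = -138*((3/(-5))*(-1) + 3) = -138*((3*(-⅕))*(-1) + 3) = -138*(-⅗*(-1) + 3) = -138*(⅗ + 3) = -138*18/5 = -2484/5 ≈ -496.80)
U/A - 44810/383 = -9755/(-2484/5) - 44810/383 = -9755*(-5/2484) - 44810*1/383 = 48775/2484 - 44810/383 = -92627215/951372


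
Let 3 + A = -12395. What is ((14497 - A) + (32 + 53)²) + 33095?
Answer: 67215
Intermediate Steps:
A = -12398 (A = -3 - 12395 = -12398)
((14497 - A) + (32 + 53)²) + 33095 = ((14497 - 1*(-12398)) + (32 + 53)²) + 33095 = ((14497 + 12398) + 85²) + 33095 = (26895 + 7225) + 33095 = 34120 + 33095 = 67215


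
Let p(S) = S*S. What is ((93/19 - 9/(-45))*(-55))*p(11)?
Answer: -644204/19 ≈ -33906.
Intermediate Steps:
p(S) = S**2
((93/19 - 9/(-45))*(-55))*p(11) = ((93/19 - 9/(-45))*(-55))*11**2 = ((93*(1/19) - 9*(-1/45))*(-55))*121 = ((93/19 + 1/5)*(-55))*121 = ((484/95)*(-55))*121 = -5324/19*121 = -644204/19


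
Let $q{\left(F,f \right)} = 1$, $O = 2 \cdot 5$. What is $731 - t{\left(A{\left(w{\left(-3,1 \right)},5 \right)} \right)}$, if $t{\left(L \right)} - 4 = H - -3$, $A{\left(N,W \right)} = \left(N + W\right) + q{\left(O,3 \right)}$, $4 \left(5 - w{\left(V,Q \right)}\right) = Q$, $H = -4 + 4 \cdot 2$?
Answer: $720$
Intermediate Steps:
$O = 10$
$H = 4$ ($H = -4 + 8 = 4$)
$w{\left(V,Q \right)} = 5 - \frac{Q}{4}$
$A{\left(N,W \right)} = 1 + N + W$ ($A{\left(N,W \right)} = \left(N + W\right) + 1 = 1 + N + W$)
$t{\left(L \right)} = 11$ ($t{\left(L \right)} = 4 + \left(4 - -3\right) = 4 + \left(4 + 3\right) = 4 + 7 = 11$)
$731 - t{\left(A{\left(w{\left(-3,1 \right)},5 \right)} \right)} = 731 - 11 = 720$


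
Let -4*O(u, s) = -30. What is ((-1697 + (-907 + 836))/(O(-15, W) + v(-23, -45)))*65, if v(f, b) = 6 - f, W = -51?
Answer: -229840/73 ≈ -3148.5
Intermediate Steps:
O(u, s) = 15/2 (O(u, s) = -1/4*(-30) = 15/2)
((-1697 + (-907 + 836))/(O(-15, W) + v(-23, -45)))*65 = ((-1697 + (-907 + 836))/(15/2 + (6 - 1*(-23))))*65 = ((-1697 - 71)/(15/2 + (6 + 23)))*65 = -1768/(15/2 + 29)*65 = -1768/73/2*65 = -1768*2/73*65 = -3536/73*65 = -229840/73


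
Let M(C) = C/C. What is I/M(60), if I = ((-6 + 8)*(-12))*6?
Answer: -144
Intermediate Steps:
M(C) = 1
I = -144 (I = (2*(-12))*6 = -24*6 = -144)
I/M(60) = -144/1 = -144*1 = -144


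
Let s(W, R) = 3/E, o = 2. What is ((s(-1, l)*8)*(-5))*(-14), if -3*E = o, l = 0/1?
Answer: -2520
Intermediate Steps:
l = 0 (l = 0*1 = 0)
E = -2/3 (E = -1/3*2 = -2/3 ≈ -0.66667)
s(W, R) = -9/2 (s(W, R) = 3/(-2/3) = 3*(-3/2) = -9/2)
((s(-1, l)*8)*(-5))*(-14) = (-9/2*8*(-5))*(-14) = -36*(-5)*(-14) = 180*(-14) = -2520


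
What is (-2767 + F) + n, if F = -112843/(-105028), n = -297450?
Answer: -31531078233/105028 ≈ -3.0022e+5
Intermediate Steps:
F = 112843/105028 (F = -112843*(-1/105028) = 112843/105028 ≈ 1.0744)
(-2767 + F) + n = (-2767 + 112843/105028) - 297450 = -290499633/105028 - 297450 = -31531078233/105028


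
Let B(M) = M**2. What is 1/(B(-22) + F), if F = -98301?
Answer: -1/97817 ≈ -1.0223e-5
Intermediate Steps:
1/(B(-22) + F) = 1/((-22)**2 - 98301) = 1/(484 - 98301) = 1/(-97817) = -1/97817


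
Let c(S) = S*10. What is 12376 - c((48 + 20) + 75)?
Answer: 10946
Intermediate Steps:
c(S) = 10*S
12376 - c((48 + 20) + 75) = 12376 - 10*((48 + 20) + 75) = 12376 - 10*(68 + 75) = 12376 - 10*143 = 12376 - 1*1430 = 12376 - 1430 = 10946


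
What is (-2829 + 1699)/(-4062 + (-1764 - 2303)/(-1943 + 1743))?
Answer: 226000/808333 ≈ 0.27959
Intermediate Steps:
(-2829 + 1699)/(-4062 + (-1764 - 2303)/(-1943 + 1743)) = -1130/(-4062 - 4067/(-200)) = -1130/(-4062 - 4067*(-1/200)) = -1130/(-4062 + 4067/200) = -1130/(-808333/200) = -1130*(-200/808333) = 226000/808333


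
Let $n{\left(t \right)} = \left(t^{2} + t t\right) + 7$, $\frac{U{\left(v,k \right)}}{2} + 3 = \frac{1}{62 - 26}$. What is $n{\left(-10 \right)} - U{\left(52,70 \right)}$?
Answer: $\frac{3833}{18} \approx 212.94$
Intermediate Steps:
$U{\left(v,k \right)} = - \frac{107}{18}$ ($U{\left(v,k \right)} = -6 + \frac{2}{62 - 26} = -6 + \frac{2}{36} = -6 + 2 \cdot \frac{1}{36} = -6 + \frac{1}{18} = - \frac{107}{18}$)
$n{\left(t \right)} = 7 + 2 t^{2}$ ($n{\left(t \right)} = \left(t^{2} + t^{2}\right) + 7 = 2 t^{2} + 7 = 7 + 2 t^{2}$)
$n{\left(-10 \right)} - U{\left(52,70 \right)} = \left(7 + 2 \left(-10\right)^{2}\right) - - \frac{107}{18} = \left(7 + 2 \cdot 100\right) + \frac{107}{18} = \left(7 + 200\right) + \frac{107}{18} = 207 + \frac{107}{18} = \frac{3833}{18}$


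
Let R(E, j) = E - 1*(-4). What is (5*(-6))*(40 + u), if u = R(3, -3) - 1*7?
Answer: -1200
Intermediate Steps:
R(E, j) = 4 + E (R(E, j) = E + 4 = 4 + E)
u = 0 (u = (4 + 3) - 1*7 = 7 - 7 = 0)
(5*(-6))*(40 + u) = (5*(-6))*(40 + 0) = -30*40 = -1200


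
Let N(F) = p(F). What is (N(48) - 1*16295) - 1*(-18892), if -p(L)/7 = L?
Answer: 2261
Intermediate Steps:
p(L) = -7*L
N(F) = -7*F
(N(48) - 1*16295) - 1*(-18892) = (-7*48 - 1*16295) - 1*(-18892) = (-336 - 16295) + 18892 = -16631 + 18892 = 2261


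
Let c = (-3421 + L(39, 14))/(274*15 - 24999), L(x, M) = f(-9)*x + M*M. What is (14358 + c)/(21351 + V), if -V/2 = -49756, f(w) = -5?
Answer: 33325298/280523023 ≈ 0.11880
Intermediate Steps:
V = 99512 (V = -2*(-49756) = 99512)
L(x, M) = M**2 - 5*x (L(x, M) = -5*x + M*M = -5*x + M**2 = M**2 - 5*x)
c = 380/2321 (c = (-3421 + (14**2 - 5*39))/(274*15 - 24999) = (-3421 + (196 - 195))/(4110 - 24999) = (-3421 + 1)/(-20889) = -3420*(-1/20889) = 380/2321 ≈ 0.16372)
(14358 + c)/(21351 + V) = (14358 + 380/2321)/(21351 + 99512) = (33325298/2321)/120863 = (33325298/2321)*(1/120863) = 33325298/280523023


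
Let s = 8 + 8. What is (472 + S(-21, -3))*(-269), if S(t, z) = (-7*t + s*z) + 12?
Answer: -156827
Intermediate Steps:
s = 16
S(t, z) = 12 - 7*t + 16*z (S(t, z) = (-7*t + 16*z) + 12 = 12 - 7*t + 16*z)
(472 + S(-21, -3))*(-269) = (472 + (12 - 7*(-21) + 16*(-3)))*(-269) = (472 + (12 + 147 - 48))*(-269) = (472 + 111)*(-269) = 583*(-269) = -156827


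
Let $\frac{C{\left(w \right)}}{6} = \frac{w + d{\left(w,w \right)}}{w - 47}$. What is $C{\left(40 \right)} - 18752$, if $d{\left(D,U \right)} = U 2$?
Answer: $- \frac{131984}{7} \approx -18855.0$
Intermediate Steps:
$d{\left(D,U \right)} = 2 U$
$C{\left(w \right)} = \frac{18 w}{-47 + w}$ ($C{\left(w \right)} = 6 \frac{w + 2 w}{w - 47} = 6 \frac{3 w}{-47 + w} = \frac{18 w}{-47 + w}$)
$C{\left(40 \right)} - 18752 = 18 \cdot 40 \frac{1}{-47 + 40} - 18752 = 18 \cdot 40 \frac{1}{-7} - 18752 = 18 \cdot 40 \left(- \frac{1}{7}\right) - 18752 = - \frac{720}{7} - 18752 = - \frac{131984}{7}$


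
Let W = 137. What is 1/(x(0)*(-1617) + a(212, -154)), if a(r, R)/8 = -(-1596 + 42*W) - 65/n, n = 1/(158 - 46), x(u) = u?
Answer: -1/91504 ≈ -1.0928e-5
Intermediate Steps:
n = 1/112 ≈ 0.0089286
a(r, R) = -91504 (a(r, R) = 8*(-42/(1/(-38 + 137)) - 65/1/112) = 8*(-42/(1/99) - 65*112) = 8*(-42/1/99 - 7280) = 8*(-42*99 - 7280) = 8*(-4158 - 7280) = 8*(-11438) = -91504)
1/(x(0)*(-1617) + a(212, -154)) = 1/(0*(-1617) - 91504) = 1/(0 - 91504) = 1/(-91504) = -1/91504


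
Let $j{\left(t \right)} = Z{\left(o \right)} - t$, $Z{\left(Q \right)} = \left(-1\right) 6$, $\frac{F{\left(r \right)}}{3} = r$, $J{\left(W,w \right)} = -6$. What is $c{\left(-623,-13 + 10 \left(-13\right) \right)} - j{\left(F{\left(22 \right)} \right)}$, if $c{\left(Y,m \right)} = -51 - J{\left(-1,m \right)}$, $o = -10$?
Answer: $27$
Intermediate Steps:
$F{\left(r \right)} = 3 r$
$Z{\left(Q \right)} = -6$
$j{\left(t \right)} = -6 - t$
$c{\left(Y,m \right)} = -45$ ($c{\left(Y,m \right)} = -51 - -6 = -51 + 6 = -45$)
$c{\left(-623,-13 + 10 \left(-13\right) \right)} - j{\left(F{\left(22 \right)} \right)} = -45 - \left(-6 - 3 \cdot 22\right) = -45 - \left(-6 - 66\right) = -45 - -72 = -45 + 72 = 27$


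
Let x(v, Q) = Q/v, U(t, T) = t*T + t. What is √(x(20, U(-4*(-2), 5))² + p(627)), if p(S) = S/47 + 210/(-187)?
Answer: 3*√3857483311/43945 ≈ 4.2400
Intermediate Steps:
p(S) = -210/187 + S/47 (p(S) = S*(1/47) + 210*(-1/187) = S/47 - 210/187 = -210/187 + S/47)
U(t, T) = t + T*t (U(t, T) = T*t + t = t + T*t)
√(x(20, U(-4*(-2), 5))² + p(627)) = √((((-4*(-2))*(1 + 5))/20)² + (-210/187 + (1/47)*627)) = √(((8*6)*(1/20))² + (-210/187 + 627/47)) = √((48*(1/20))² + 107379/8789) = √((12/5)² + 107379/8789) = √(144/25 + 107379/8789) = √(3950091/219725) = 3*√3857483311/43945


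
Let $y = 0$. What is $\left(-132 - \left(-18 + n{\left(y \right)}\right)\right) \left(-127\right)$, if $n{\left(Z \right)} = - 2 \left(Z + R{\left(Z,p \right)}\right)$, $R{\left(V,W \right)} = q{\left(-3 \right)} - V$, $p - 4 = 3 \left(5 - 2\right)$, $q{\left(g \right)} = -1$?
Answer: $14732$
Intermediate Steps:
$p = 13$ ($p = 4 + 3 \left(5 - 2\right) = 4 + 3 \cdot 3 = 4 + 9 = 13$)
$R{\left(V,W \right)} = -1 - V$
$n{\left(Z \right)} = 2$ ($n{\left(Z \right)} = - 2 \left(Z - \left(1 + Z\right)\right) = \left(-2\right) \left(-1\right) = 2$)
$\left(-132 - \left(-18 + n{\left(y \right)}\right)\right) \left(-127\right) = \left(-132 + \left(18 - 2\right)\right) \left(-127\right) = \left(-132 + 16\right) \left(-127\right) = \left(-116\right) \left(-127\right) = 14732$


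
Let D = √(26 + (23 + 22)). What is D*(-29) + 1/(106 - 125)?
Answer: -1/19 - 29*√71 ≈ -244.41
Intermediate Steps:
D = √71 (D = √(26 + 45) = √71 ≈ 8.4261)
D*(-29) + 1/(106 - 125) = √71*(-29) + 1/(106 - 125) = -29*√71 + 1/(-19) = -29*√71 - 1/19 = -1/19 - 29*√71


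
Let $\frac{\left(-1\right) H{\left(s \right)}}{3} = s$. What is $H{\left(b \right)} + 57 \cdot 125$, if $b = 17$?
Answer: $7074$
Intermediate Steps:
$H{\left(s \right)} = - 3 s$
$H{\left(b \right)} + 57 \cdot 125 = \left(-3\right) 17 + 57 \cdot 125 = -51 + 7125 = 7074$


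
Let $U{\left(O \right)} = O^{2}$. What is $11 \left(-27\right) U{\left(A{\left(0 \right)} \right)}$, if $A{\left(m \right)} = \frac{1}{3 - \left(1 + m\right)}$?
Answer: $- \frac{297}{4} \approx -74.25$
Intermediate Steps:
$A{\left(m \right)} = \frac{1}{2 - m}$
$11 \left(-27\right) U{\left(A{\left(0 \right)} \right)} = 11 \left(-27\right) \left(- \frac{1}{-2 + 0}\right)^{2} = - 297 \left(- \frac{1}{-2}\right)^{2} = - 297 \left(\left(-1\right) \left(- \frac{1}{2}\right)\right)^{2} = - \frac{297}{4}$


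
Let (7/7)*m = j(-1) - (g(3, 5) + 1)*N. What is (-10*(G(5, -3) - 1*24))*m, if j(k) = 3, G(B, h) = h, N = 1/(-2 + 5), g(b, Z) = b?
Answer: 450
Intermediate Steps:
N = ⅓ (N = 1/3 = ⅓ ≈ 0.33333)
m = 5/3 (m = 3 - (3 + 1)/3 = 3 - 4/3 = 5/3 ≈ 1.6667)
(-10*(G(5, -3) - 1*24))*m = -10*(-3 - 1*24)*(5/3) = -10*(-3 - 24)*(5/3) = -10*(-27)*(5/3) = 270*(5/3) = 450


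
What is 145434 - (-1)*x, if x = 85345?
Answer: 230779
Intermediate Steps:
145434 - (-1)*x = 145434 - (-1)*85345 = 145434 - 1*(-85345) = 145434 + 85345 = 230779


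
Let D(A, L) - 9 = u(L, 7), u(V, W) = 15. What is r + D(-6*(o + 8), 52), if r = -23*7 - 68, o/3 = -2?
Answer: -205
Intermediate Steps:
o = -6 (o = 3*(-2) = -6)
D(A, L) = 24 (D(A, L) = 9 + 15 = 24)
r = -229 (r = -161 - 68 = -229)
r + D(-6*(o + 8), 52) = -229 + 24 = -205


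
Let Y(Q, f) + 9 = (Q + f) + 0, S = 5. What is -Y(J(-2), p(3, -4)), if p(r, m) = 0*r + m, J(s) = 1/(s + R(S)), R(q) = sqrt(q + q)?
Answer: 38/3 - sqrt(10)/6 ≈ 12.140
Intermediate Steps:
R(q) = sqrt(2)*sqrt(q) (R(q) = sqrt(2*q) = sqrt(2)*sqrt(q))
J(s) = 1/(s + sqrt(10)) (J(s) = 1/(s + sqrt(2)*sqrt(5)) = 1/(s + sqrt(10)))
p(r, m) = m (p(r, m) = 0 + m = m)
Y(Q, f) = -9 + Q + f (Y(Q, f) = -9 + ((Q + f) + 0) = -9 + (Q + f) = -9 + Q + f)
-Y(J(-2), p(3, -4)) = -(-9 + 1/(-2 + sqrt(10)) - 4) = -(-13 + 1/(-2 + sqrt(10))) = 13 - 1/(-2 + sqrt(10))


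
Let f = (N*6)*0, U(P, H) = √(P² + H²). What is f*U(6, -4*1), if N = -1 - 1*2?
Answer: 0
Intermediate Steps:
N = -3 (N = -1 - 2 = -3)
U(P, H) = √(H² + P²)
f = 0 (f = -3*6*0 = -18*0 = 0)
f*U(6, -4*1) = 0*√((-4*1)² + 6²) = 0*√((-4)² + 36) = 0*√(16 + 36) = 0*√52 = 0*(2*√13) = 0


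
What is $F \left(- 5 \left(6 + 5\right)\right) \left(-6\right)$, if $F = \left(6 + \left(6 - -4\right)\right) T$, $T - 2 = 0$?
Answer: $10560$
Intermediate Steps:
$T = 2$ ($T = 2 + 0 = 2$)
$F = 32$ ($F = \left(6 + \left(6 - -4\right)\right) 2 = \left(6 + \left(6 + 4\right)\right) 2 = \left(6 + 10\right) 2 = 16 \cdot 2 = 32$)
$F \left(- 5 \left(6 + 5\right)\right) \left(-6\right) = 32 \left(- 5 \left(6 + 5\right)\right) \left(-6\right) = 32 \left(\left(-5\right) 11\right) \left(-6\right) = 32 \left(-55\right) \left(-6\right) = \left(-1760\right) \left(-6\right) = 10560$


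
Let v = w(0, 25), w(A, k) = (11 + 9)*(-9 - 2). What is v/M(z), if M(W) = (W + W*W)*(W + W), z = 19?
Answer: -11/722 ≈ -0.015235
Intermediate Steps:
w(A, k) = -220 (w(A, k) = 20*(-11) = -220)
v = -220
M(W) = 2*W*(W + W**2) (M(W) = (W + W**2)*(2*W) = 2*W*(W + W**2))
v/M(z) = -220*1/(722*(1 + 19)) = -220/(2*361*20) = -220/14440 = -220*1/14440 = -11/722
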